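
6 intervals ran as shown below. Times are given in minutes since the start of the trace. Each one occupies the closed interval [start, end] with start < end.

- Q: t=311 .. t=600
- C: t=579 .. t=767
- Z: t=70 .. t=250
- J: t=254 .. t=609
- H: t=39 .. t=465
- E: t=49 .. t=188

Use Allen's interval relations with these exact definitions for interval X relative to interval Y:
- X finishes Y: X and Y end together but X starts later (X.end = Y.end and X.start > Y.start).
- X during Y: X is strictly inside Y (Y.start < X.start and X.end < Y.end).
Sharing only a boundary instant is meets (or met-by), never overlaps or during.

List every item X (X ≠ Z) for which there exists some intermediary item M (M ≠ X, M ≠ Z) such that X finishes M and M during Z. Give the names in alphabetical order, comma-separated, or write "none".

Target Z = [t=70, t=250].
Intermediaries M with M during Z: none.
Union: none.

none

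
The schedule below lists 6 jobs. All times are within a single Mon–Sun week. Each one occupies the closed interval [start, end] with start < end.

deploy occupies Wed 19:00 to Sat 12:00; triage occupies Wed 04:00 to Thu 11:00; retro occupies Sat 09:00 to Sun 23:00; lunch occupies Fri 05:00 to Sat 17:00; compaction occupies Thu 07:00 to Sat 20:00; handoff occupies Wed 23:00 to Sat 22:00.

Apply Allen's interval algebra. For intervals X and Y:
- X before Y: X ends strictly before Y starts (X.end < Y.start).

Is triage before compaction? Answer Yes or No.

triage = [Wed 04:00, Thu 11:00], compaction = [Thu 07:00, Sat 20:00].
Actual relation of triage to compaction: overlaps.
Asked whether 'before' holds → No.

No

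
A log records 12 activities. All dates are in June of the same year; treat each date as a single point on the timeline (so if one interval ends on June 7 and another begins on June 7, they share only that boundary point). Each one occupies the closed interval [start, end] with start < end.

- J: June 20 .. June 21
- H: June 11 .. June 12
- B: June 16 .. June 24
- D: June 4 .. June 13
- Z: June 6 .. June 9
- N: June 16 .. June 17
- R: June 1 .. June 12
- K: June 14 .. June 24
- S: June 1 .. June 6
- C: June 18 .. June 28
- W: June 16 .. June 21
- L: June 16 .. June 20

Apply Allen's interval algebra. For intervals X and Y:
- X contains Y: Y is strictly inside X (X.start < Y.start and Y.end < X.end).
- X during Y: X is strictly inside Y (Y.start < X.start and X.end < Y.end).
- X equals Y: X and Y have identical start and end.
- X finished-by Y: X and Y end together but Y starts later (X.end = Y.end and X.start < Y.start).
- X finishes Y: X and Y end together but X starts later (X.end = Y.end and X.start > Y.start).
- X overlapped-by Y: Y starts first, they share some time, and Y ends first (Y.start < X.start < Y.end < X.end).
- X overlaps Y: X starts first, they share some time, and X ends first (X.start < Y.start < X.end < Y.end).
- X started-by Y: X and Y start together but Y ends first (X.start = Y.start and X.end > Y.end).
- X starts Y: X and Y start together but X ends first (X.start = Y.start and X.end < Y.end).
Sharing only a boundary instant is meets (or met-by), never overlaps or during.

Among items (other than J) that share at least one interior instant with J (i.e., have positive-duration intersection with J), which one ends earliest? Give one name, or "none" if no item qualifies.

Target J = [June 20, June 21].
B [June 16, June 24] → contains → candidate.
C [June 18, June 28] → contains → candidate.
D [June 4, June 13] → before → excluded.
H [June 11, June 12] → before → excluded.
K [June 14, June 24] → contains → candidate.
L [June 16, June 20] → meets → excluded.
N [June 16, June 17] → before → excluded.
R [June 1, June 12] → before → excluded.
S [June 1, June 6] → before → excluded.
W [June 16, June 21] → finished-by → candidate.
Z [June 6, June 9] → before → excluded.
Among candidates, earliest end is June 21 → W.

W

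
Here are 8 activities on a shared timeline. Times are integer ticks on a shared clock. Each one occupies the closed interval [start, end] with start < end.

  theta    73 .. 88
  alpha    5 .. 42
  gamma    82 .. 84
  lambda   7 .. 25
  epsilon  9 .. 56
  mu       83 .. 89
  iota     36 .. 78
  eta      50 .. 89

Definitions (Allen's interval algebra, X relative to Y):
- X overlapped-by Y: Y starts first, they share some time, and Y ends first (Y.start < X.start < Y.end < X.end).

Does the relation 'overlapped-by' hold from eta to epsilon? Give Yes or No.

Yes

eta = [50, 89], epsilon = [9, 56].
Actual relation of eta to epsilon: overlapped-by.
Asked whether 'overlapped-by' holds → Yes.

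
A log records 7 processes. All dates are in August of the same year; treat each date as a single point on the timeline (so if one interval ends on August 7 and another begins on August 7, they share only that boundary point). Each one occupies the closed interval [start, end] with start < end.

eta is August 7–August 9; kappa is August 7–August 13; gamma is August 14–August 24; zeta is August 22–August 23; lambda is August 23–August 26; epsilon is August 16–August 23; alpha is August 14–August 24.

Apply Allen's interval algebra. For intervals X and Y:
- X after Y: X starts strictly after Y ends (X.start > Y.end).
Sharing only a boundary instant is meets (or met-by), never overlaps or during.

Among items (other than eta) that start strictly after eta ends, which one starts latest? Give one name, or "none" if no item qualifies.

lambda

Target eta = [August 7, August 9].
alpha [August 14, August 24] → after → candidate.
epsilon [August 16, August 23] → after → candidate.
gamma [August 14, August 24] → after → candidate.
kappa [August 7, August 13] → started-by → excluded.
lambda [August 23, August 26] → after → candidate.
zeta [August 22, August 23] → after → candidate.
Among candidates, latest start is August 23 → lambda.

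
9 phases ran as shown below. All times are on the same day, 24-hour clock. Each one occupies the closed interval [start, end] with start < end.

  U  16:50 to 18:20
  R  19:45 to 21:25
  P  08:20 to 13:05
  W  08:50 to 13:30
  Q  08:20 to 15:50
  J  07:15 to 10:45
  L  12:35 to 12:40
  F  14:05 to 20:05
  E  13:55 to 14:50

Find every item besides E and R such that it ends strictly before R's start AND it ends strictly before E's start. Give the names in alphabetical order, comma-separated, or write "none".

Conditions: its end is strictly before R's start (X.end < 19:45) AND its end is strictly before E's start (X.end < 13:55).
F: end 20:05 < 19:45? ✗; end 20:05 < 13:55? ✗ → no.
J: end 10:45 < 19:45? ✓; end 10:45 < 13:55? ✓ → yes.
L: end 12:40 < 19:45? ✓; end 12:40 < 13:55? ✓ → yes.
P: end 13:05 < 19:45? ✓; end 13:05 < 13:55? ✓ → yes.
Q: end 15:50 < 19:45? ✓; end 15:50 < 13:55? ✗ → no.
U: end 18:20 < 19:45? ✓; end 18:20 < 13:55? ✗ → no.
W: end 13:30 < 19:45? ✓; end 13:30 < 13:55? ✓ → yes.
Result: J, L, P, W.

J, L, P, W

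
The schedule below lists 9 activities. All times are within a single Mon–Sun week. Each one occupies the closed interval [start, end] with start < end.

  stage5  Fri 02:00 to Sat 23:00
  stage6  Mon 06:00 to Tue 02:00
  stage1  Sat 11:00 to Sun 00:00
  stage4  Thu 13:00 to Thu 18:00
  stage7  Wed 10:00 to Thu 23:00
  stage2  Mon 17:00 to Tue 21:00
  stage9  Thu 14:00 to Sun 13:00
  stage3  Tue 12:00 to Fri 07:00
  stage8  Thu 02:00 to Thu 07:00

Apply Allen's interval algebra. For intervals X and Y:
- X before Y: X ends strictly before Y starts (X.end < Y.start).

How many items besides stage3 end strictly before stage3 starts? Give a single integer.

1

Target stage3 = [Tue 12:00, Fri 07:00].
stage1 [Sat 11:00, Sun 00:00] → after → no.
stage2 [Mon 17:00, Tue 21:00] → overlaps → no.
stage4 [Thu 13:00, Thu 18:00] → during → no.
stage5 [Fri 02:00, Sat 23:00] → overlapped-by → no.
stage6 [Mon 06:00, Tue 02:00] → before → counts.
stage7 [Wed 10:00, Thu 23:00] → during → no.
stage8 [Thu 02:00, Thu 07:00] → during → no.
stage9 [Thu 14:00, Sun 13:00] → overlapped-by → no.
Total: 1.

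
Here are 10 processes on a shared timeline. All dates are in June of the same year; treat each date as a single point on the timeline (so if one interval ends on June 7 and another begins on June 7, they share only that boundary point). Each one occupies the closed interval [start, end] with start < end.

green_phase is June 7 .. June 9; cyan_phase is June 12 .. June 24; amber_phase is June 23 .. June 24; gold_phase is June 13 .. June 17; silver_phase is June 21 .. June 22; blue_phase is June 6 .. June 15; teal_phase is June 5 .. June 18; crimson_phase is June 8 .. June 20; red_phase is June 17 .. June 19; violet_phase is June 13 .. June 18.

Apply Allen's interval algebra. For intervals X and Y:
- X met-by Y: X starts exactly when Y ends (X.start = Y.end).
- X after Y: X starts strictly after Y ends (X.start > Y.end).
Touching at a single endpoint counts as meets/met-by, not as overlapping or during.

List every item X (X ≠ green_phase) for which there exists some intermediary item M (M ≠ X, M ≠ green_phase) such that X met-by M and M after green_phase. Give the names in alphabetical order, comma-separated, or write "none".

red_phase

Target green_phase = [June 7, June 9].
Intermediaries M with M after green_phase: amber_phase, cyan_phase, gold_phase, red_phase, silver_phase, violet_phase.
Via amber_phase — items with X met-by amber_phase: none.
Via cyan_phase — items with X met-by cyan_phase: none.
Via gold_phase — items with X met-by gold_phase: red_phase.
Via red_phase — items with X met-by red_phase: none.
Via silver_phase — items with X met-by silver_phase: none.
Via violet_phase — items with X met-by violet_phase: none.
Union: red_phase.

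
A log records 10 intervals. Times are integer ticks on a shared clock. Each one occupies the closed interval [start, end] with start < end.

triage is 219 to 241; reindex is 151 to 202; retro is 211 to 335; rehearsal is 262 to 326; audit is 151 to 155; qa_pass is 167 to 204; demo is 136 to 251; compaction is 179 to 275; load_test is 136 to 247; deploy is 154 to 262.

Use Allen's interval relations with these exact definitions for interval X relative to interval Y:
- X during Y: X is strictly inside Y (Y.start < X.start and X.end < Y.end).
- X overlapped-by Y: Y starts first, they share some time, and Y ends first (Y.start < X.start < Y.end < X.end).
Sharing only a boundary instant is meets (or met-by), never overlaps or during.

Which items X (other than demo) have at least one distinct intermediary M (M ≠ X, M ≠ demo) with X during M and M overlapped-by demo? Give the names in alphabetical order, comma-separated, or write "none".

qa_pass, rehearsal, triage

Target demo = [136, 251].
Intermediaries M with M overlapped-by demo: compaction, deploy, retro.
Via compaction — items with X during compaction: triage.
Via deploy — items with X during deploy: qa_pass, triage.
Via retro — items with X during retro: rehearsal, triage.
Union: qa_pass, rehearsal, triage.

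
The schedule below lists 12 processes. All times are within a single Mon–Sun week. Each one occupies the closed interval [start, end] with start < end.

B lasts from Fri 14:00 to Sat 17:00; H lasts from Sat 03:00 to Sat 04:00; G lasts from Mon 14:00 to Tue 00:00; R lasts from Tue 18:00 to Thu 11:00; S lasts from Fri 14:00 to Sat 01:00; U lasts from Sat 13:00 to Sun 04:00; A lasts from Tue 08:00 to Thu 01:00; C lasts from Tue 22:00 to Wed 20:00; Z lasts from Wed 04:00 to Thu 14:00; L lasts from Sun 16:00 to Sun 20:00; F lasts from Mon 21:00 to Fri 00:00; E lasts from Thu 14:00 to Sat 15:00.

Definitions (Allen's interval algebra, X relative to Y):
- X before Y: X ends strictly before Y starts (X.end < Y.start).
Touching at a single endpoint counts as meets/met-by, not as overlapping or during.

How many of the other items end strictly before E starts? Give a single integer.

4

Target E = [Thu 14:00, Sat 15:00].
A [Tue 08:00, Thu 01:00] → before → counts.
B [Fri 14:00, Sat 17:00] → overlapped-by → no.
C [Tue 22:00, Wed 20:00] → before → counts.
F [Mon 21:00, Fri 00:00] → overlaps → no.
G [Mon 14:00, Tue 00:00] → before → counts.
H [Sat 03:00, Sat 04:00] → during → no.
L [Sun 16:00, Sun 20:00] → after → no.
R [Tue 18:00, Thu 11:00] → before → counts.
S [Fri 14:00, Sat 01:00] → during → no.
U [Sat 13:00, Sun 04:00] → overlapped-by → no.
Z [Wed 04:00, Thu 14:00] → meets → no.
Total: 4.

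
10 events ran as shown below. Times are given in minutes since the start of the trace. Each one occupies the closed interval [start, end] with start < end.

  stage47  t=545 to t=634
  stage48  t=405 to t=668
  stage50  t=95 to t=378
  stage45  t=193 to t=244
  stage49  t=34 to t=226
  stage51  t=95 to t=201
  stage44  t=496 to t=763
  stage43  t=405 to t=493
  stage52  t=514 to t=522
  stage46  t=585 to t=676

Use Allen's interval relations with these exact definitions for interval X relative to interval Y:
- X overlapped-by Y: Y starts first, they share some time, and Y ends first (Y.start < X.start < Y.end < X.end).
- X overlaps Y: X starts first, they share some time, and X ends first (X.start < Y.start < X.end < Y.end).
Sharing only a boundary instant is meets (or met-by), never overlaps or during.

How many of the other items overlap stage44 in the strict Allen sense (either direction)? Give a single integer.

Target stage44 = [t=496, t=763].
stage43 [t=405, t=493] → before → no.
stage45 [t=193, t=244] → before → no.
stage46 [t=585, t=676] → during → no.
stage47 [t=545, t=634] → during → no.
stage48 [t=405, t=668] → overlaps → counts.
stage49 [t=34, t=226] → before → no.
stage50 [t=95, t=378] → before → no.
stage51 [t=95, t=201] → before → no.
stage52 [t=514, t=522] → during → no.
Total: 1.

1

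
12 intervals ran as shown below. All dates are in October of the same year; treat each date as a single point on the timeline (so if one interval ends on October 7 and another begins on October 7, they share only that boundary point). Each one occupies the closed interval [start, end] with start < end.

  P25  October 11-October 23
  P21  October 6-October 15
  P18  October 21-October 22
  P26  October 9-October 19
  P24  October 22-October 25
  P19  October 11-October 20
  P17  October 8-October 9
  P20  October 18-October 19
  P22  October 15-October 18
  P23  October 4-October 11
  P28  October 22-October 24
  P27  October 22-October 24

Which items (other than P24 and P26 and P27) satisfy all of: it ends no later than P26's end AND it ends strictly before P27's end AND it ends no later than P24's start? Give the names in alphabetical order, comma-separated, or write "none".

Conditions: its end is no later than P26's end (X.end <= October 19) AND its end is strictly before P27's end (X.end < October 24) AND its end is no later than P24's start (X.end <= October 22).
P17: end October 9 <= October 19? ✓; end October 9 < October 24? ✓; end October 9 <= October 22? ✓ → yes.
P18: end October 22 <= October 19? ✗; end October 22 < October 24? ✓; end October 22 <= October 22? ✓ → no.
P19: end October 20 <= October 19? ✗; end October 20 < October 24? ✓; end October 20 <= October 22? ✓ → no.
P20: end October 19 <= October 19? ✓; end October 19 < October 24? ✓; end October 19 <= October 22? ✓ → yes.
P21: end October 15 <= October 19? ✓; end October 15 < October 24? ✓; end October 15 <= October 22? ✓ → yes.
P22: end October 18 <= October 19? ✓; end October 18 < October 24? ✓; end October 18 <= October 22? ✓ → yes.
P23: end October 11 <= October 19? ✓; end October 11 < October 24? ✓; end October 11 <= October 22? ✓ → yes.
P25: end October 23 <= October 19? ✗; end October 23 < October 24? ✓; end October 23 <= October 22? ✗ → no.
P28: end October 24 <= October 19? ✗; end October 24 < October 24? ✗; end October 24 <= October 22? ✗ → no.
Result: P17, P20, P21, P22, P23.

P17, P20, P21, P22, P23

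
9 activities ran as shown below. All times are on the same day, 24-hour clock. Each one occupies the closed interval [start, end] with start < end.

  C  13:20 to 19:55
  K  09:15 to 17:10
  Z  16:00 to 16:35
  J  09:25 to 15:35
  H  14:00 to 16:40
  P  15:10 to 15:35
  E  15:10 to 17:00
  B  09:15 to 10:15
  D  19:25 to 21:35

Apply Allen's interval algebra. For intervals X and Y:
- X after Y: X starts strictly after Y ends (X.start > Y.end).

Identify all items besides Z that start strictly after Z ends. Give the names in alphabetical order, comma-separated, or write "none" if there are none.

Target Z = [16:00, 16:35].
B [09:15, 10:15] → before → no.
C [13:20, 19:55] → contains → no.
D [19:25, 21:35] → after → yes.
E [15:10, 17:00] → contains → no.
H [14:00, 16:40] → contains → no.
J [09:25, 15:35] → before → no.
K [09:15, 17:10] → contains → no.
P [15:10, 15:35] → before → no.
Result: D.

D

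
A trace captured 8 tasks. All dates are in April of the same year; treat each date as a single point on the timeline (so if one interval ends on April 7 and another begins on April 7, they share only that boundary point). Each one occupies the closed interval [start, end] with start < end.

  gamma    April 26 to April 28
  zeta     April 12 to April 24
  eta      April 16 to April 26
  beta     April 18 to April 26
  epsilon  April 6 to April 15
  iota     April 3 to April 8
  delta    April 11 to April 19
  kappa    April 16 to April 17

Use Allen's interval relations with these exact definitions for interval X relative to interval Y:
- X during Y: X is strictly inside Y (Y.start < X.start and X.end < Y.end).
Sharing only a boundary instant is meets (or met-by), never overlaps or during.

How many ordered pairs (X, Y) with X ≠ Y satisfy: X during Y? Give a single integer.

2

Checking all 56 ordered pairs for relation 'during'; matching pairs in alphabetical order:
(kappa, delta): kappa during delta ✓
(kappa, zeta): kappa during zeta ✓
Count: 2.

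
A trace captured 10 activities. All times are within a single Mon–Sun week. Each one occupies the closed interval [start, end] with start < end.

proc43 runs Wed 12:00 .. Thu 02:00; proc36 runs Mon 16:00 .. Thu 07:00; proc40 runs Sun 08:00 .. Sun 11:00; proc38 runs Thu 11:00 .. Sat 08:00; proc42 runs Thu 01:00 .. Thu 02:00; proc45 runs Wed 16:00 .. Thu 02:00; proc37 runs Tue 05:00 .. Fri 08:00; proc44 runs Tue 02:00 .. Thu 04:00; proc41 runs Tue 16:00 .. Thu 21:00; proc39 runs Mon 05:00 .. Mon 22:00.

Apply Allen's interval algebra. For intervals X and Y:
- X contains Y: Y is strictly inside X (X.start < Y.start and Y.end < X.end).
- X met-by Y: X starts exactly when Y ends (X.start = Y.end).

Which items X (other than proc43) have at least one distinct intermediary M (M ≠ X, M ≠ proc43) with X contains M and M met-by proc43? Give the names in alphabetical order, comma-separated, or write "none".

none

Target proc43 = [Wed 12:00, Thu 02:00].
Intermediaries M with M met-by proc43: none.
Union: none.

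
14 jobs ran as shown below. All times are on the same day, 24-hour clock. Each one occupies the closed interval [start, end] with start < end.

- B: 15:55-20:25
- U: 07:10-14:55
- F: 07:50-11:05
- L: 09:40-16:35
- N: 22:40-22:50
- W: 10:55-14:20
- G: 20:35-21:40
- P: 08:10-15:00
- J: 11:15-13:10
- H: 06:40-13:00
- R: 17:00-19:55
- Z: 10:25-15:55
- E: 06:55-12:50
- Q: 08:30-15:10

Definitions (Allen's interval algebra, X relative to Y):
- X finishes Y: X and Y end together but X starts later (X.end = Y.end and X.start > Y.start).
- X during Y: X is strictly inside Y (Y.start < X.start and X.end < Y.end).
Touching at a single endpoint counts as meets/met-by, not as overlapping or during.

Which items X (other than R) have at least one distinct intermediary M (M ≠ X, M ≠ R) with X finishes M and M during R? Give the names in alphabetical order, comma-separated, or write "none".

none

Target R = [17:00, 19:55].
Intermediaries M with M during R: none.
Union: none.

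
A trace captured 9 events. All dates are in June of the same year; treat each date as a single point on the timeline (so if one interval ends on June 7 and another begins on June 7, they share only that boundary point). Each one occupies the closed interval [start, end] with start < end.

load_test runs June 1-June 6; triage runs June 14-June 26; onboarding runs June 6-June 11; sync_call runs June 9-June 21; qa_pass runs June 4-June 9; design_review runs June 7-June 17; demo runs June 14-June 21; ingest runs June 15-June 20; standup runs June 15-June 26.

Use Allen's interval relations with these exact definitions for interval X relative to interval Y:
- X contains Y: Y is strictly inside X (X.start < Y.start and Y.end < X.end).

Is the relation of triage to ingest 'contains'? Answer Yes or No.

Yes

triage = [June 14, June 26], ingest = [June 15, June 20].
Actual relation of triage to ingest: contains.
Asked whether 'contains' holds → Yes.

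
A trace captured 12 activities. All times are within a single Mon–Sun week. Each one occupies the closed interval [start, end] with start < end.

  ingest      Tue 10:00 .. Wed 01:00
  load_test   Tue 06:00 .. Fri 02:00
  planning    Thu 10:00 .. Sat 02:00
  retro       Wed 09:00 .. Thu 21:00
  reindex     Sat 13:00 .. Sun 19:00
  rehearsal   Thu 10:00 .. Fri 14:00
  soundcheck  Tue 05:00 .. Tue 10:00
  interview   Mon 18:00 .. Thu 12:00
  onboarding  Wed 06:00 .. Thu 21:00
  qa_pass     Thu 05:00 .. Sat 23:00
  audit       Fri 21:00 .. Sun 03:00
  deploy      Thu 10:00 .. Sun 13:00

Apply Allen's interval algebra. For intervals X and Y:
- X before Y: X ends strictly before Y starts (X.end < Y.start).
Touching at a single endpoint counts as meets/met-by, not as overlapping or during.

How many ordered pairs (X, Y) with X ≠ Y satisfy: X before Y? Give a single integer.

27

Checking all 132 ordered pairs for relation 'before'; matching pairs in alphabetical order:
(ingest, audit): ingest before audit ✓
(ingest, deploy): ingest before deploy ✓
(ingest, onboarding): ingest before onboarding ✓
(ingest, planning): ingest before planning ✓
(ingest, qa_pass): ingest before qa_pass ✓
(ingest, rehearsal): ingest before rehearsal ✓
(ingest, reindex): ingest before reindex ✓
(ingest, retro): ingest before retro ✓
(interview, audit): interview before audit ✓
(interview, reindex): interview before reindex ✓
(load_test, audit): load_test before audit ✓
(load_test, reindex): load_test before reindex ✓
(onboarding, audit): onboarding before audit ✓
(onboarding, reindex): onboarding before reindex ✓
(planning, reindex): planning before reindex ✓
(rehearsal, audit): rehearsal before audit ✓
(rehearsal, reindex): rehearsal before reindex ✓
(retro, audit): retro before audit ✓
(retro, reindex): retro before reindex ✓
(soundcheck, audit): soundcheck before audit ✓
(soundcheck, deploy): soundcheck before deploy ✓
(soundcheck, onboarding): soundcheck before onboarding ✓
(soundcheck, planning): soundcheck before planning ✓
(soundcheck, qa_pass): soundcheck before qa_pass ✓
... plus 3 further pairs not listed.
Count: 27.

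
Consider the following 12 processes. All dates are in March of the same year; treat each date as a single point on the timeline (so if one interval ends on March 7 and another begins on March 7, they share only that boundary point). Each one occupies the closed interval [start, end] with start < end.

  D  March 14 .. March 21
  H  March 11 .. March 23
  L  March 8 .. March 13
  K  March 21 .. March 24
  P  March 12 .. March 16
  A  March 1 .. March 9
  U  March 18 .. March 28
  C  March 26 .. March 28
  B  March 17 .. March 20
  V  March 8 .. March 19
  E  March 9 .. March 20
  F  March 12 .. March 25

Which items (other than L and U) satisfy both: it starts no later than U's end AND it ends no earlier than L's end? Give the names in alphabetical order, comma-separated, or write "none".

B, C, D, E, F, H, K, P, V

Conditions: its start is no later than U's end (X.start <= March 28) AND its end is no earlier than L's end (X.end >= March 13).
A: start March 1 <= March 28? ✓; end March 9 >= March 13? ✗ → no.
B: start March 17 <= March 28? ✓; end March 20 >= March 13? ✓ → yes.
C: start March 26 <= March 28? ✓; end March 28 >= March 13? ✓ → yes.
D: start March 14 <= March 28? ✓; end March 21 >= March 13? ✓ → yes.
E: start March 9 <= March 28? ✓; end March 20 >= March 13? ✓ → yes.
F: start March 12 <= March 28? ✓; end March 25 >= March 13? ✓ → yes.
H: start March 11 <= March 28? ✓; end March 23 >= March 13? ✓ → yes.
K: start March 21 <= March 28? ✓; end March 24 >= March 13? ✓ → yes.
P: start March 12 <= March 28? ✓; end March 16 >= March 13? ✓ → yes.
V: start March 8 <= March 28? ✓; end March 19 >= March 13? ✓ → yes.
Result: B, C, D, E, F, H, K, P, V.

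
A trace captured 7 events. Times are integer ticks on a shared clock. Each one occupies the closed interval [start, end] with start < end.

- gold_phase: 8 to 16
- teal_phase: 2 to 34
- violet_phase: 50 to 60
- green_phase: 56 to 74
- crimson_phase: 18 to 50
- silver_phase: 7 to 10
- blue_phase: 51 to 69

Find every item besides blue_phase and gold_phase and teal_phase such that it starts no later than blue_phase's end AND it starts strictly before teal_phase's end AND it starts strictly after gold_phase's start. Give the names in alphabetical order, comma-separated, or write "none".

Conditions: its start is no later than blue_phase's end (X.start <= 69) AND its start is strictly before teal_phase's end (X.start < 34) AND its start is strictly after gold_phase's start (X.start > 8).
crimson_phase: start 18 <= 69? ✓; start 18 < 34? ✓; start 18 > 8? ✓ → yes.
green_phase: start 56 <= 69? ✓; start 56 < 34? ✗; start 56 > 8? ✓ → no.
silver_phase: start 7 <= 69? ✓; start 7 < 34? ✓; start 7 > 8? ✗ → no.
violet_phase: start 50 <= 69? ✓; start 50 < 34? ✗; start 50 > 8? ✓ → no.
Result: crimson_phase.

crimson_phase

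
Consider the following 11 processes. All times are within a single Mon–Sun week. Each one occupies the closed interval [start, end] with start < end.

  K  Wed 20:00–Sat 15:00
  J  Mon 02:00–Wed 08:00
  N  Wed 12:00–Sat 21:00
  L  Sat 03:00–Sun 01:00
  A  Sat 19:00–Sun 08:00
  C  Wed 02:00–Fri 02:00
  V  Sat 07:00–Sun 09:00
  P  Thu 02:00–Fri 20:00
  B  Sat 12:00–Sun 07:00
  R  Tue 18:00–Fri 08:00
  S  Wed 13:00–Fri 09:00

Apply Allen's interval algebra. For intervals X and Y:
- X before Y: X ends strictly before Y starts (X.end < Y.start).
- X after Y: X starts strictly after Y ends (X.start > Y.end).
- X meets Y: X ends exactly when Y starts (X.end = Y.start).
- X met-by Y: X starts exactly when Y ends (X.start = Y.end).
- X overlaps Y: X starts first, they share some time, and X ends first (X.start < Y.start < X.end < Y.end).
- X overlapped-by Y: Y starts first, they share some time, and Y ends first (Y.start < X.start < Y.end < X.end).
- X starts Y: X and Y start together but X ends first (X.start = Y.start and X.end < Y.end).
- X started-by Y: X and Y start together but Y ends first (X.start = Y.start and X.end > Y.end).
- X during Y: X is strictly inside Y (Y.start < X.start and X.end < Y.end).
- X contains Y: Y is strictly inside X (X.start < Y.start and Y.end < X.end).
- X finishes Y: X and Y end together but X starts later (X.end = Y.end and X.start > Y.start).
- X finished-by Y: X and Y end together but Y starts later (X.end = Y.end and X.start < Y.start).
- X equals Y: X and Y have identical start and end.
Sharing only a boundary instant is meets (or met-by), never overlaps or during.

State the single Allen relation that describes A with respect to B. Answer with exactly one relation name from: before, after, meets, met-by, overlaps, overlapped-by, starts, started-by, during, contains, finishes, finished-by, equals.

A = [Sat 19:00, Sun 08:00]; B = [Sat 12:00, Sun 07:00].
Compare endpoints: A.start > B.start, A.start < B.end, A.end > B.start, A.end > B.end.
That pattern is 'overlapped-by'.

overlapped-by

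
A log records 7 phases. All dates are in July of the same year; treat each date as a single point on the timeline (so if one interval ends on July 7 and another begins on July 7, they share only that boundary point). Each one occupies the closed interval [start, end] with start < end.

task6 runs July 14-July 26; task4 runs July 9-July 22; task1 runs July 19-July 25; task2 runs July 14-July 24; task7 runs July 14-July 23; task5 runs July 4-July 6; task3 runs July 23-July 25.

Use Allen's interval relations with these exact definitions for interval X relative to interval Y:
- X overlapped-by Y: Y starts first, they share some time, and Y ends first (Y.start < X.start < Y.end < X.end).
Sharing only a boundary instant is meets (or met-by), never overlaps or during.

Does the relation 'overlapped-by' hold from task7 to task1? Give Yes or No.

No

task7 = [July 14, July 23], task1 = [July 19, July 25].
Actual relation of task7 to task1: overlaps.
Asked whether 'overlapped-by' holds → No.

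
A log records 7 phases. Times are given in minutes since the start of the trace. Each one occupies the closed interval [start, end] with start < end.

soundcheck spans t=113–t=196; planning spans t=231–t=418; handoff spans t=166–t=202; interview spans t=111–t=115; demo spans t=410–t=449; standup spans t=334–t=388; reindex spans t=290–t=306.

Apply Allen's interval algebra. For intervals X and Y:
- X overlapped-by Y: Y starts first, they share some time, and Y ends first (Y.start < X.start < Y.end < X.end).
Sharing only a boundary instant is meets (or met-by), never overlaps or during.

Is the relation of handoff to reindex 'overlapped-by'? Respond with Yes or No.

No

handoff = [t=166, t=202], reindex = [t=290, t=306].
Actual relation of handoff to reindex: before.
Asked whether 'overlapped-by' holds → No.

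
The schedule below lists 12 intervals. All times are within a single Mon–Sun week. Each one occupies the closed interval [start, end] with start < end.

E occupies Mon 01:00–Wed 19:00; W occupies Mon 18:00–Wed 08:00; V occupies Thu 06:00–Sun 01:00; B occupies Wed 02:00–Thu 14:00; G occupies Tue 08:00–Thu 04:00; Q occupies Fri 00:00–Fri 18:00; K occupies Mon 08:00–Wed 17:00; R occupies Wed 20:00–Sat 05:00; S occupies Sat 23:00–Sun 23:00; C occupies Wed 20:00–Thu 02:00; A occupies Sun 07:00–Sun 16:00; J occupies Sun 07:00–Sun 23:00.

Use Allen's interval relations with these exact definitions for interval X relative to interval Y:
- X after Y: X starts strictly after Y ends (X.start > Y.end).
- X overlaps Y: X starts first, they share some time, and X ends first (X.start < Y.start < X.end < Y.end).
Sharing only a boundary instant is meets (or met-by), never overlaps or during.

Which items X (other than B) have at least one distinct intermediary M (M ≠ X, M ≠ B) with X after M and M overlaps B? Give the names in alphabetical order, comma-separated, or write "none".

A, C, J, Q, R, S, V

Target B = [Wed 02:00, Thu 14:00].
Intermediaries M with M overlaps B: E, G, K, W.
Via E — items with X after E: A, C, J, Q, R, S, V.
Via G — items with X after G: A, J, Q, S, V.
Via K — items with X after K: A, C, J, Q, R, S, V.
Via W — items with X after W: A, C, J, Q, R, S, V.
Union: A, C, J, Q, R, S, V.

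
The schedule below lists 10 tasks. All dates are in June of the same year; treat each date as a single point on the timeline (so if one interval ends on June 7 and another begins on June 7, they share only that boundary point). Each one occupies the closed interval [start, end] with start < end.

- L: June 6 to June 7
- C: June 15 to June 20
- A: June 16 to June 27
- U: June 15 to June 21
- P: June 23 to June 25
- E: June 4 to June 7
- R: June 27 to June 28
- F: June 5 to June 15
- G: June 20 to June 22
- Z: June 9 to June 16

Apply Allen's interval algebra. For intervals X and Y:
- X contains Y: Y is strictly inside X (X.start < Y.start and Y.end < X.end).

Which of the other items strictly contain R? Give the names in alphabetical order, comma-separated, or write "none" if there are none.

Target R = [June 27, June 28].
A [June 16, June 27] → meets → no.
C [June 15, June 20] → before → no.
E [June 4, June 7] → before → no.
F [June 5, June 15] → before → no.
G [June 20, June 22] → before → no.
L [June 6, June 7] → before → no.
P [June 23, June 25] → before → no.
U [June 15, June 21] → before → no.
Z [June 9, June 16] → before → no.
Result: none.

none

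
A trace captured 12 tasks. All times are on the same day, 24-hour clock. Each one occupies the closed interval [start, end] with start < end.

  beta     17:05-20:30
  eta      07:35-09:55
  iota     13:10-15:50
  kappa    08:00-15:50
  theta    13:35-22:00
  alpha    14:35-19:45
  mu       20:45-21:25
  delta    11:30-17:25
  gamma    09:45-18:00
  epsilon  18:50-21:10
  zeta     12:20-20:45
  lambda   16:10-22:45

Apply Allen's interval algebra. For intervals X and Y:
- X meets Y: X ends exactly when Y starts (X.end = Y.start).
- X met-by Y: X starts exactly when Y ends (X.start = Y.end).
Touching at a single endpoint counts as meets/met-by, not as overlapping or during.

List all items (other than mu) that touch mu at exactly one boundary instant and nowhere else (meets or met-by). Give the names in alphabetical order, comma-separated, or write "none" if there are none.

zeta

Target mu = [20:45, 21:25].
alpha [14:35, 19:45] → before → no.
beta [17:05, 20:30] → before → no.
delta [11:30, 17:25] → before → no.
epsilon [18:50, 21:10] → overlaps → no.
eta [07:35, 09:55] → before → no.
gamma [09:45, 18:00] → before → no.
iota [13:10, 15:50] → before → no.
kappa [08:00, 15:50] → before → no.
lambda [16:10, 22:45] → contains → no.
theta [13:35, 22:00] → contains → no.
zeta [12:20, 20:45] → meets → yes.
Result: zeta.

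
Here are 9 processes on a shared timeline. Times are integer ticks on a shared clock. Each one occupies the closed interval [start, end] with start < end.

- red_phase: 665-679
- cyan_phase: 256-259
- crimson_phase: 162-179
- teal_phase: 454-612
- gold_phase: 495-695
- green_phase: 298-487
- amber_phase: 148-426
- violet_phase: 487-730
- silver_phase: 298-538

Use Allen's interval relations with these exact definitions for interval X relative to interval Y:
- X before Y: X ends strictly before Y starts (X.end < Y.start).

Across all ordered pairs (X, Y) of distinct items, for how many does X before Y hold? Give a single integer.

21

Checking all 72 ordered pairs for relation 'before'; matching pairs in alphabetical order:
(amber_phase, gold_phase): amber_phase before gold_phase ✓
(amber_phase, red_phase): amber_phase before red_phase ✓
(amber_phase, teal_phase): amber_phase before teal_phase ✓
(amber_phase, violet_phase): amber_phase before violet_phase ✓
(crimson_phase, cyan_phase): crimson_phase before cyan_phase ✓
(crimson_phase, gold_phase): crimson_phase before gold_phase ✓
(crimson_phase, green_phase): crimson_phase before green_phase ✓
(crimson_phase, red_phase): crimson_phase before red_phase ✓
(crimson_phase, silver_phase): crimson_phase before silver_phase ✓
(crimson_phase, teal_phase): crimson_phase before teal_phase ✓
(crimson_phase, violet_phase): crimson_phase before violet_phase ✓
(cyan_phase, gold_phase): cyan_phase before gold_phase ✓
(cyan_phase, green_phase): cyan_phase before green_phase ✓
(cyan_phase, red_phase): cyan_phase before red_phase ✓
(cyan_phase, silver_phase): cyan_phase before silver_phase ✓
(cyan_phase, teal_phase): cyan_phase before teal_phase ✓
(cyan_phase, violet_phase): cyan_phase before violet_phase ✓
(green_phase, gold_phase): green_phase before gold_phase ✓
(green_phase, red_phase): green_phase before red_phase ✓
(silver_phase, red_phase): silver_phase before red_phase ✓
(teal_phase, red_phase): teal_phase before red_phase ✓
Count: 21.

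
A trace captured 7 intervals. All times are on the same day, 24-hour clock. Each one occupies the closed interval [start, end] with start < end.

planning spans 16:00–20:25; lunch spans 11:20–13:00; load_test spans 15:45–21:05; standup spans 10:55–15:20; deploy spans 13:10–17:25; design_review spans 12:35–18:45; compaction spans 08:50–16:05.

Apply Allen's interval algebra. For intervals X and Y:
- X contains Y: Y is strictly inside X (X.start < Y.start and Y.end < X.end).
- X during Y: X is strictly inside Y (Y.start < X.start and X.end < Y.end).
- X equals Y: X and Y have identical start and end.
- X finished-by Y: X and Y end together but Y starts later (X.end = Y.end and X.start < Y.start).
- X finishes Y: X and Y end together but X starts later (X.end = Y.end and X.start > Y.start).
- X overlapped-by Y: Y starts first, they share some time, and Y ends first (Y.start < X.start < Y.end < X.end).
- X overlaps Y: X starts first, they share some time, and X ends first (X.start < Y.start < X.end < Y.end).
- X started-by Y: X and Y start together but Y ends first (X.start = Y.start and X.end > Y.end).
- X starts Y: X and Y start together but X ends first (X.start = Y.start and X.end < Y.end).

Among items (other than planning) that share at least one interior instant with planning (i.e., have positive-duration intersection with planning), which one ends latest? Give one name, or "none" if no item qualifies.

load_test

Target planning = [16:00, 20:25].
compaction [08:50, 16:05] → overlaps → candidate.
deploy [13:10, 17:25] → overlaps → candidate.
design_review [12:35, 18:45] → overlaps → candidate.
load_test [15:45, 21:05] → contains → candidate.
lunch [11:20, 13:00] → before → excluded.
standup [10:55, 15:20] → before → excluded.
Among candidates, latest end is 21:05 → load_test.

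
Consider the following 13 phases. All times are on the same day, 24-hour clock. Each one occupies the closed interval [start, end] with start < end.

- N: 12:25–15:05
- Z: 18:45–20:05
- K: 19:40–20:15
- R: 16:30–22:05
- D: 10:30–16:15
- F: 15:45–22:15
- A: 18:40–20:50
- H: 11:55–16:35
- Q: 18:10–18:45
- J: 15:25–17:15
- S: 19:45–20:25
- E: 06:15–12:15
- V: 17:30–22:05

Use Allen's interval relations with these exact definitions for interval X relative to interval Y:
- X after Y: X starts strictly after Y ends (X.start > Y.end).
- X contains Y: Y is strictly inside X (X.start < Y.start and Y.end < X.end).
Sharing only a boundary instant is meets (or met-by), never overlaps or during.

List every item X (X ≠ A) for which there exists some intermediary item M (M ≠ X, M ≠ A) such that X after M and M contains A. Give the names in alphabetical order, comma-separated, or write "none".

Target A = [18:40, 20:50].
Intermediaries M with M contains A: F, R, V.
Via F — items with X after F: none.
Via R — items with X after R: none.
Via V — items with X after V: none.
Union: none.

none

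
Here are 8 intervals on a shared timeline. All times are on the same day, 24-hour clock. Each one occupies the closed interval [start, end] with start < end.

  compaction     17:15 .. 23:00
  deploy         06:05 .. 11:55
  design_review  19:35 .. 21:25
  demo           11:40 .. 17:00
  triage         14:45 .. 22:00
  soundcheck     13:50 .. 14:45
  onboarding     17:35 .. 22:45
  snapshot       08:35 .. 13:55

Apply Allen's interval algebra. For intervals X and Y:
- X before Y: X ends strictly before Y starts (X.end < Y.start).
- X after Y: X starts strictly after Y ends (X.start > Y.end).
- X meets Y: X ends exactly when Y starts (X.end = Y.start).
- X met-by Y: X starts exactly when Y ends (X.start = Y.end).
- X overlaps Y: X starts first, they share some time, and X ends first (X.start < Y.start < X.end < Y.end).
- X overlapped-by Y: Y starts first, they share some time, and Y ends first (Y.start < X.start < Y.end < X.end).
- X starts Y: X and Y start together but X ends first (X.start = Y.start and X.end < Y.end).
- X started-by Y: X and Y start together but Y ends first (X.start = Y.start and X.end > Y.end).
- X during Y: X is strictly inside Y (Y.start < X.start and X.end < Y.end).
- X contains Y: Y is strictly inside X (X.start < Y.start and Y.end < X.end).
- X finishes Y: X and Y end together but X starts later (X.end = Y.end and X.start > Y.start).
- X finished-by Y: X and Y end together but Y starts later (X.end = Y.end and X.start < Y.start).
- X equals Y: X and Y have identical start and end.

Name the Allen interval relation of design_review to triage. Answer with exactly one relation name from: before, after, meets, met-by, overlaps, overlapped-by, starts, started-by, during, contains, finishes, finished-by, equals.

design_review = [19:35, 21:25]; triage = [14:45, 22:00].
Compare endpoints: design_review.start > triage.start, design_review.start < triage.end, design_review.end > triage.start, design_review.end < triage.end.
That pattern is 'during'.

during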